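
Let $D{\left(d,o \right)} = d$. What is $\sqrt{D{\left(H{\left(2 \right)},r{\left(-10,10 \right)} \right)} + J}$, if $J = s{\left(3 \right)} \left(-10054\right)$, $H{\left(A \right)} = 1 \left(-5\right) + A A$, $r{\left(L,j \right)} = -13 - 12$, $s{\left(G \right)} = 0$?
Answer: $i \approx 1.0 i$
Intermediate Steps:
$r{\left(L,j \right)} = -25$ ($r{\left(L,j \right)} = -13 - 12 = -25$)
$H{\left(A \right)} = -5 + A^{2}$
$J = 0$ ($J = 0 \left(-10054\right) = 0$)
$\sqrt{D{\left(H{\left(2 \right)},r{\left(-10,10 \right)} \right)} + J} = \sqrt{\left(-5 + 2^{2}\right) + 0} = \sqrt{\left(-5 + 4\right) + 0} = \sqrt{-1 + 0} = \sqrt{-1} = i$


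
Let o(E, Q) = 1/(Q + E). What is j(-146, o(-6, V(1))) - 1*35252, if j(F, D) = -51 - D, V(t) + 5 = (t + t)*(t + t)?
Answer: -247120/7 ≈ -35303.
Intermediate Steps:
V(t) = -5 + 4*t**2 (V(t) = -5 + (t + t)*(t + t) = -5 + (2*t)*(2*t) = -5 + 4*t**2)
o(E, Q) = 1/(E + Q)
j(-146, o(-6, V(1))) - 1*35252 = (-51 - 1/(-6 + (-5 + 4*1**2))) - 1*35252 = (-51 - 1/(-6 + (-5 + 4*1))) - 35252 = (-51 - 1/(-6 + (-5 + 4))) - 35252 = (-51 - 1/(-6 - 1)) - 35252 = (-51 - 1/(-7)) - 35252 = (-51 - 1*(-1/7)) - 35252 = (-51 + 1/7) - 35252 = -356/7 - 35252 = -247120/7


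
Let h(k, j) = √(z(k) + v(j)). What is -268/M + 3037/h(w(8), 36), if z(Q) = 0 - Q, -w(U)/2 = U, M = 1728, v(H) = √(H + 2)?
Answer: -67/432 + 3037/√(16 + √38) ≈ 644.93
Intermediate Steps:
v(H) = √(2 + H)
w(U) = -2*U
z(Q) = -Q
h(k, j) = √(√(2 + j) - k) (h(k, j) = √(-k + √(2 + j)) = √(√(2 + j) - k))
-268/M + 3037/h(w(8), 36) = -268/1728 + 3037/(√(√(2 + 36) - (-2)*8)) = -268*1/1728 + 3037/(√(√38 - 1*(-16))) = -67/432 + 3037/(√(√38 + 16)) = -67/432 + 3037/(√(16 + √38)) = -67/432 + 3037/√(16 + √38)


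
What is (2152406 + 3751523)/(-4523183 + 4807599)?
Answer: 5903929/284416 ≈ 20.758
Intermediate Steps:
(2152406 + 3751523)/(-4523183 + 4807599) = 5903929/284416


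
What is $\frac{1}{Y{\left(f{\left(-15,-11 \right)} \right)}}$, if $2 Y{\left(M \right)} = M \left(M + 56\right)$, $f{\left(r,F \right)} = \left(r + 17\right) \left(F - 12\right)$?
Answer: $- \frac{1}{230} \approx -0.0043478$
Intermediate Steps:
$f{\left(r,F \right)} = \left(-12 + F\right) \left(17 + r\right)$ ($f{\left(r,F \right)} = \left(17 + r\right) \left(-12 + F\right) = \left(-12 + F\right) \left(17 + r\right)$)
$Y{\left(M \right)} = \frac{M \left(56 + M\right)}{2}$ ($Y{\left(M \right)} = \frac{M \left(M + 56\right)}{2} = \frac{M \left(56 + M\right)}{2}$)
$\frac{1}{Y{\left(f{\left(-15,-11 \right)} \right)}} = \frac{1}{\frac{1}{2} \left(-204 - -180 + 17 \left(-11\right) - -165\right) \left(56 - 46\right)} = \frac{1}{\frac{1}{2} \left(-204 + 180 - 187 + 165\right) \left(56 + \left(-204 + 180 - 187 + 165\right)\right)} = \frac{1}{\frac{1}{2} \left(-46\right) \left(56 - 46\right)} = \frac{1}{\frac{1}{2} \left(-46\right) 10} = \frac{1}{-230} = - \frac{1}{230}$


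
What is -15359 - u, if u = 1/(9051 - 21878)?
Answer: -197009892/12827 ≈ -15359.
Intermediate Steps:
u = -1/12827 (u = 1/(-12827) = -1/12827 ≈ -7.7961e-5)
-15359 - u = -15359 - 1*(-1/12827) = -15359 + 1/12827 = -197009892/12827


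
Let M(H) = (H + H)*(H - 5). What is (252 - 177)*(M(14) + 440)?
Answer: 51900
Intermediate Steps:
M(H) = 2*H*(-5 + H) (M(H) = (2*H)*(-5 + H) = 2*H*(-5 + H))
(252 - 177)*(M(14) + 440) = (252 - 177)*(2*14*(-5 + 14) + 440) = 75*(2*14*9 + 440) = 75*(252 + 440) = 75*692 = 51900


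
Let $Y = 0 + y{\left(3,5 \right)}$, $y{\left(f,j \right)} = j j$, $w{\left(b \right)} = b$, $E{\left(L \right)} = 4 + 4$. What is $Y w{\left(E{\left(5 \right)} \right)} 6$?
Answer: $1200$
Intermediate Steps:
$E{\left(L \right)} = 8$
$y{\left(f,j \right)} = j^{2}$
$Y = 25$ ($Y = 0 + 5^{2} = 0 + 25 = 25$)
$Y w{\left(E{\left(5 \right)} \right)} 6 = 25 \cdot 8 \cdot 6 = 200 \cdot 6 = 1200$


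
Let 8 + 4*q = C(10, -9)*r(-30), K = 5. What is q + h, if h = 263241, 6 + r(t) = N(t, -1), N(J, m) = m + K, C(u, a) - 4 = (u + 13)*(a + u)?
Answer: 526451/2 ≈ 2.6323e+5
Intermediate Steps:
C(u, a) = 4 + (13 + u)*(a + u) (C(u, a) = 4 + (u + 13)*(a + u) = 4 + (13 + u)*(a + u))
N(J, m) = 5 + m (N(J, m) = m + 5 = 5 + m)
r(t) = -2 (r(t) = -6 + (5 - 1) = -6 + 4 = -2)
q = -31/2 (q = -2 + ((4 + 10² + 13*(-9) + 13*10 - 9*10)*(-2))/4 = -2 + ((4 + 100 - 117 + 130 - 90)*(-2))/4 = -2 + (27*(-2))/4 = -2 + (¼)*(-54) = -2 - 27/2 = -31/2 ≈ -15.500)
q + h = -31/2 + 263241 = 526451/2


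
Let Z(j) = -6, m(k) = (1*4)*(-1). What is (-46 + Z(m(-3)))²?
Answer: 2704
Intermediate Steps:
m(k) = -4 (m(k) = 4*(-1) = -4)
(-46 + Z(m(-3)))² = (-46 - 6)² = (-52)² = 2704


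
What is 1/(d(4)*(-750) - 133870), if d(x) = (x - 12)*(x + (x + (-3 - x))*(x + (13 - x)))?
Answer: -1/343870 ≈ -2.9081e-6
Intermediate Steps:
d(x) = (-39 + x)*(-12 + x) (d(x) = (-12 + x)*(x - 3*13) = (-12 + x)*(x - 39) = (-12 + x)*(-39 + x) = (-39 + x)*(-12 + x))
1/(d(4)*(-750) - 133870) = 1/((468 + 4² - 51*4)*(-750) - 133870) = 1/((468 + 16 - 204)*(-750) - 133870) = 1/(280*(-750) - 133870) = 1/(-210000 - 133870) = 1/(-343870) = -1/343870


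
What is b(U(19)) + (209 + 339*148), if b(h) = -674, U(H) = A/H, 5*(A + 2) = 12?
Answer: 49707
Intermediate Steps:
A = 2/5 (A = -2 + (1/5)*12 = -2 + 12/5 = 2/5 ≈ 0.40000)
U(H) = 2/(5*H)
b(U(19)) + (209 + 339*148) = -674 + (209 + 339*148) = -674 + (209 + 50172) = -674 + 50381 = 49707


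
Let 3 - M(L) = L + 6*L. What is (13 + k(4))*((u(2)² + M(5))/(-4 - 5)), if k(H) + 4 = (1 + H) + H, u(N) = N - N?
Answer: 64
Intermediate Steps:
u(N) = 0
M(L) = 3 - 7*L (M(L) = 3 - (L + 6*L) = 3 - 7*L)
k(H) = -3 + 2*H (k(H) = -4 + ((1 + H) + H) = -4 + (1 + 2*H) = -3 + 2*H)
(13 + k(4))*((u(2)² + M(5))/(-4 - 5)) = (13 + (-3 + 2*4))*((0² + (3 - 7*5))/(-4 - 5)) = (13 + (-3 + 8))*((0 + (3 - 35))/(-9)) = (13 + 5)*((0 - 32)*(-⅑)) = 18*(-32*(-⅑)) = 18*(32/9) = 64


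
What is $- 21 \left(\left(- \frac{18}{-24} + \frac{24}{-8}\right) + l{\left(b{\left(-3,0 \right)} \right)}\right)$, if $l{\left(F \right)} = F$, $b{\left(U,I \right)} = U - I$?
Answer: $\frac{441}{4} \approx 110.25$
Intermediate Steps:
$- 21 \left(\left(- \frac{18}{-24} + \frac{24}{-8}\right) + l{\left(b{\left(-3,0 \right)} \right)}\right) = - 21 \left(\left(- \frac{18}{-24} + \frac{24}{-8}\right) - 3\right) = - 21 \left(\left(\left(-18\right) \left(- \frac{1}{24}\right) + 24 \left(- \frac{1}{8}\right)\right) + \left(-3 + 0\right)\right) = - 21 \left(\left(\frac{3}{4} - 3\right) - 3\right) = - 21 \left(- \frac{9}{4} - 3\right) = \left(-21\right) \left(- \frac{21}{4}\right) = \frac{441}{4}$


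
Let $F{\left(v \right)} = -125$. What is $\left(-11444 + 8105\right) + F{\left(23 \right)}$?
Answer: $-3464$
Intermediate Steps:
$\left(-11444 + 8105\right) + F{\left(23 \right)} = \left(-11444 + 8105\right) - 125 = -3339 - 125 = -3464$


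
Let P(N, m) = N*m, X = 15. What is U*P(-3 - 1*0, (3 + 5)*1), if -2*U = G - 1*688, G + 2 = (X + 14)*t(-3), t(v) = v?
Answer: -9324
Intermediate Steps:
G = -89 (G = -2 + (15 + 14)*(-3) = -2 + 29*(-3) = -2 - 87 = -89)
U = 777/2 (U = -(-89 - 1*688)/2 = -(-89 - 688)/2 = -½*(-777) = 777/2 ≈ 388.50)
U*P(-3 - 1*0, (3 + 5)*1) = 777*((-3 - 1*0)*((3 + 5)*1))/2 = 777*((-3 + 0)*(8*1))/2 = 777*(-3*8)/2 = (777/2)*(-24) = -9324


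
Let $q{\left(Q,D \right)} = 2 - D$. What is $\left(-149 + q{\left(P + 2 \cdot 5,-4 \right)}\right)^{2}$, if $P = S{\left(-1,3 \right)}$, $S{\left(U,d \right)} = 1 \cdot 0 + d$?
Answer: $20449$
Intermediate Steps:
$S{\left(U,d \right)} = d$ ($S{\left(U,d \right)} = 0 + d = d$)
$P = 3$
$\left(-149 + q{\left(P + 2 \cdot 5,-4 \right)}\right)^{2} = \left(-149 + \left(2 - -4\right)\right)^{2} = \left(-149 + \left(2 + 4\right)\right)^{2} = \left(-149 + 6\right)^{2} = \left(-143\right)^{2} = 20449$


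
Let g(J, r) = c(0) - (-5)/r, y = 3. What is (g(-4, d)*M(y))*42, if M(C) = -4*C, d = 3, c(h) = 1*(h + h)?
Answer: -840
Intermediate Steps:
c(h) = 2*h (c(h) = 1*(2*h) = 2*h)
g(J, r) = 5/r (g(J, r) = 2*0 - (-5)/r = 0 + 5/r = 5/r)
(g(-4, d)*M(y))*42 = ((5/3)*(-4*3))*42 = ((5*(1/3))*(-12))*42 = ((5/3)*(-12))*42 = -20*42 = -840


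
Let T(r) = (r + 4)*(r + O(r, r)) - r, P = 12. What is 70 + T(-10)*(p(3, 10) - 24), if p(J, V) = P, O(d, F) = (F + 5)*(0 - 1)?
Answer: -410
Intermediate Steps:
O(d, F) = -5 - F (O(d, F) = (5 + F)*(-1) = -5 - F)
p(J, V) = 12
T(r) = -20 - 6*r (T(r) = (r + 4)*(r + (-5 - r)) - r = (4 + r)*(-5) - r = (-20 - 5*r) - r = -20 - 6*r)
70 + T(-10)*(p(3, 10) - 24) = 70 + (-20 - 6*(-10))*(12 - 24) = 70 + (-20 + 60)*(-12) = 70 + 40*(-12) = 70 - 480 = -410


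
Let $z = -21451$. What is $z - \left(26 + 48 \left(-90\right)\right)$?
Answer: $-17157$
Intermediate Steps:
$z - \left(26 + 48 \left(-90\right)\right) = -21451 - \left(26 + 48 \left(-90\right)\right) = -21451 - \left(26 - 4320\right) = -21451 - -4294 = -21451 + 4294 = -17157$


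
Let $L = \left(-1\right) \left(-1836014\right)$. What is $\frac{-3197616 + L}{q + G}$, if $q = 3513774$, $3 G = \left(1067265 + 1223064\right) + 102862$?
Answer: $- \frac{4084806}{12934513} \approx -0.31581$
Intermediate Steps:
$L = 1836014$
$G = \frac{2393191}{3}$ ($G = \frac{\left(1067265 + 1223064\right) + 102862}{3} = \frac{2290329 + 102862}{3} = \frac{1}{3} \cdot 2393191 = \frac{2393191}{3} \approx 7.9773 \cdot 10^{5}$)
$\frac{-3197616 + L}{q + G} = \frac{-3197616 + 1836014}{3513774 + \frac{2393191}{3}} = - \frac{1361602}{\frac{12934513}{3}} = \left(-1361602\right) \frac{3}{12934513} = - \frac{4084806}{12934513}$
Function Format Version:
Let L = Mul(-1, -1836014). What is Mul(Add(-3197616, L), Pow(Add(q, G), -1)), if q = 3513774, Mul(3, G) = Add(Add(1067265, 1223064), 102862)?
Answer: Rational(-4084806, 12934513) ≈ -0.31581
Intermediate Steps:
L = 1836014
G = Rational(2393191, 3) (G = Mul(Rational(1, 3), Add(Add(1067265, 1223064), 102862)) = Mul(Rational(1, 3), Add(2290329, 102862)) = Mul(Rational(1, 3), 2393191) = Rational(2393191, 3) ≈ 7.9773e+5)
Mul(Add(-3197616, L), Pow(Add(q, G), -1)) = Mul(Add(-3197616, 1836014), Pow(Add(3513774, Rational(2393191, 3)), -1)) = Mul(-1361602, Pow(Rational(12934513, 3), -1)) = Mul(-1361602, Rational(3, 12934513)) = Rational(-4084806, 12934513)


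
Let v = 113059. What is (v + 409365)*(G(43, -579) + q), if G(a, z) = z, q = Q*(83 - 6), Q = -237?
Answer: -9836199072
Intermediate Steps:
q = -18249 (q = -237*(83 - 6) = -237*77 = -18249)
(v + 409365)*(G(43, -579) + q) = (113059 + 409365)*(-579 - 18249) = 522424*(-18828) = -9836199072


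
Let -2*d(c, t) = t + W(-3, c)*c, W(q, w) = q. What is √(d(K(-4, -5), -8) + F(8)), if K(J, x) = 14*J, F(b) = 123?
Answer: √43 ≈ 6.5574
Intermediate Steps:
d(c, t) = -t/2 + 3*c/2 (d(c, t) = -(t - 3*c)/2 = -t/2 + 3*c/2)
√(d(K(-4, -5), -8) + F(8)) = √((-½*(-8) + 3*(14*(-4))/2) + 123) = √((4 + (3/2)*(-56)) + 123) = √((4 - 84) + 123) = √(-80 + 123) = √43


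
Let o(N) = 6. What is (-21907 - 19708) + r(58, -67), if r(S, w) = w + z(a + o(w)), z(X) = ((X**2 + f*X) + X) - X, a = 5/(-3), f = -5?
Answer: -375164/9 ≈ -41685.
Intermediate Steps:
a = -5/3 (a = 5*(-1/3) = -5/3 ≈ -1.6667)
z(X) = X**2 - 5*X (z(X) = ((X**2 - 5*X) + X) - X = (X**2 - 4*X) - X = X**2 - 5*X)
r(S, w) = -26/9 + w (r(S, w) = w + (-5/3 + 6)*(-5 + (-5/3 + 6)) = w + 13*(-5 + 13/3)/3 = w + (13/3)*(-2/3) = w - 26/9 = -26/9 + w)
(-21907 - 19708) + r(58, -67) = (-21907 - 19708) + (-26/9 - 67) = -41615 - 629/9 = -375164/9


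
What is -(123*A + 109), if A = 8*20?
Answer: -19789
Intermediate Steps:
A = 160
-(123*A + 109) = -(123*160 + 109) = -(19680 + 109) = -1*19789 = -19789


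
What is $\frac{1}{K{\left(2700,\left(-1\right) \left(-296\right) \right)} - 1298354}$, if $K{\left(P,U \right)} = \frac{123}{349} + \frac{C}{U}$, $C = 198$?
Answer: $- \frac{51652}{67062528053} \approx -7.7021 \cdot 10^{-7}$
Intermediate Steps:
$K{\left(P,U \right)} = \frac{123}{349} + \frac{198}{U}$
$\frac{1}{K{\left(2700,\left(-1\right) \left(-296\right) \right)} - 1298354} = \frac{1}{\left(\frac{123}{349} + \frac{198}{\left(-1\right) \left(-296\right)}\right) - 1298354} = \frac{1}{\left(\frac{123}{349} + \frac{198}{296}\right) - 1298354} = \frac{1}{\left(\frac{123}{349} + 198 \cdot \frac{1}{296}\right) - 1298354} = \frac{1}{\left(\frac{123}{349} + \frac{99}{148}\right) - 1298354} = \frac{1}{\frac{52755}{51652} - 1298354} = \frac{1}{- \frac{67062528053}{51652}} = - \frac{51652}{67062528053}$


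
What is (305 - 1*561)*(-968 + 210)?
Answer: 194048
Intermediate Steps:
(305 - 1*561)*(-968 + 210) = (305 - 561)*(-758) = -256*(-758) = 194048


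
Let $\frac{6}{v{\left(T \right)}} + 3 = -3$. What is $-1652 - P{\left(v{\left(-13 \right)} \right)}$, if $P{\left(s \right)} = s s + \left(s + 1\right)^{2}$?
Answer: $-1653$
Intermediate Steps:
$v{\left(T \right)} = -1$ ($v{\left(T \right)} = \frac{6}{-3 - 3} = \frac{6}{-6} = 6 \left(- \frac{1}{6}\right) = -1$)
$P{\left(s \right)} = s^{2} + \left(1 + s\right)^{2}$
$-1652 - P{\left(v{\left(-13 \right)} \right)} = -1652 - \left(\left(-1\right)^{2} + \left(1 - 1\right)^{2}\right) = -1652 - \left(1 + 0^{2}\right) = -1652 - \left(1 + 0\right) = -1652 - 1 = -1653$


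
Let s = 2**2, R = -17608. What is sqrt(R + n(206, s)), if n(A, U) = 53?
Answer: I*sqrt(17555) ≈ 132.5*I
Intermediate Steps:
s = 4
sqrt(R + n(206, s)) = sqrt(-17608 + 53) = sqrt(-17555) = I*sqrt(17555)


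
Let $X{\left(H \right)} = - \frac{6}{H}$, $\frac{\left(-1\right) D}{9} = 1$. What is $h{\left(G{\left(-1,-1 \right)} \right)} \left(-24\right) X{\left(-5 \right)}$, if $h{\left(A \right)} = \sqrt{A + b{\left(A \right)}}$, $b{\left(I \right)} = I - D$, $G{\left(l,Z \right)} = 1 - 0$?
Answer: $- \frac{144 \sqrt{11}}{5} \approx -95.519$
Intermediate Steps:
$D = -9$ ($D = \left(-9\right) 1 = -9$)
$G{\left(l,Z \right)} = 1$ ($G{\left(l,Z \right)} = 1 + 0 = 1$)
$b{\left(I \right)} = 9 + I$ ($b{\left(I \right)} = I - -9 = I + 9 = 9 + I$)
$h{\left(A \right)} = \sqrt{9 + 2 A}$ ($h{\left(A \right)} = \sqrt{A + \left(9 + A\right)} = \sqrt{9 + 2 A}$)
$h{\left(G{\left(-1,-1 \right)} \right)} \left(-24\right) X{\left(-5 \right)} = \sqrt{9 + 2 \cdot 1} \left(-24\right) \left(- \frac{6}{-5}\right) = \sqrt{9 + 2} \left(-24\right) \left(\left(-6\right) \left(- \frac{1}{5}\right)\right) = \sqrt{11} \left(-24\right) \frac{6}{5} = - 24 \sqrt{11} \cdot \frac{6}{5} = - \frac{144 \sqrt{11}}{5}$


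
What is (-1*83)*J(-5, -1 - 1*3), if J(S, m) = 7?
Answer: -581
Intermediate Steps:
(-1*83)*J(-5, -1 - 1*3) = -1*83*7 = -83*7 = -581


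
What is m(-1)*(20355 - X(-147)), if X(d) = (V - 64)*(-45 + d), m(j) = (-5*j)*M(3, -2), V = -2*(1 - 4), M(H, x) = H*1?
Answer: 138285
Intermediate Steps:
M(H, x) = H
V = 6 (V = -2*(-3) = 6)
m(j) = -15*j (m(j) = -5*j*3 = -15*j)
X(d) = 2610 - 58*d (X(d) = (6 - 64)*(-45 + d) = -58*(-45 + d) = 2610 - 58*d)
m(-1)*(20355 - X(-147)) = (-15*(-1))*(20355 - (2610 - 58*(-147))) = 15*(20355 - (2610 + 8526)) = 15*(20355 - 1*11136) = 15*(20355 - 11136) = 15*9219 = 138285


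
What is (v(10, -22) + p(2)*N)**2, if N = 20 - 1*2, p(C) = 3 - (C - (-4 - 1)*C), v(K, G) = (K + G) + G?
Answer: 38416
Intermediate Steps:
v(K, G) = K + 2*G (v(K, G) = (G + K) + G = K + 2*G)
p(C) = 3 - 6*C (p(C) = 3 - (C - (-5)*C) = 3 - (C + 5*C) = 3 - 6*C)
N = 18 (N = 20 - 2 = 18)
(v(10, -22) + p(2)*N)**2 = ((10 + 2*(-22)) + (3 - 6*2)*18)**2 = ((10 - 44) + (3 - 12)*18)**2 = (-34 - 9*18)**2 = (-34 - 162)**2 = (-196)**2 = 38416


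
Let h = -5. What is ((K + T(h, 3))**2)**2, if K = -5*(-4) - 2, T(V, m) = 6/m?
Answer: 160000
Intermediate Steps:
K = 18 (K = 20 - 2 = 18)
((K + T(h, 3))**2)**2 = ((18 + 6/3)**2)**2 = ((18 + 6*(1/3))**2)**2 = ((18 + 2)**2)**2 = (20**2)**2 = 400**2 = 160000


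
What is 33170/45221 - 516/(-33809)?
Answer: 1144778566/1528876789 ≈ 0.74877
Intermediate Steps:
33170/45221 - 516/(-33809) = 33170*(1/45221) - 516*(-1/33809) = 33170/45221 + 516/33809 = 1144778566/1528876789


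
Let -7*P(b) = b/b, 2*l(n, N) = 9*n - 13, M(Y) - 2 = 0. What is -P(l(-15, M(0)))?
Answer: 1/7 ≈ 0.14286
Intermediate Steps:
M(Y) = 2 (M(Y) = 2 + 0 = 2)
l(n, N) = -13/2 + 9*n/2 (l(n, N) = (9*n - 13)/2 = (-13 + 9*n)/2 = -13/2 + 9*n/2)
P(b) = -1/7 (P(b) = -b/(7*b) = -1/7*1 = -1/7)
-P(l(-15, M(0))) = -1*(-1/7) = 1/7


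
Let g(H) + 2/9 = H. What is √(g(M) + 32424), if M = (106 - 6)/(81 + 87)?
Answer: √57196594/42 ≈ 180.07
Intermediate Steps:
M = 25/42 (M = 100/168 = 100*(1/168) = 25/42 ≈ 0.59524)
g(H) = -2/9 + H
√(g(M) + 32424) = √((-2/9 + 25/42) + 32424) = √(47/126 + 32424) = √(4085471/126) = √57196594/42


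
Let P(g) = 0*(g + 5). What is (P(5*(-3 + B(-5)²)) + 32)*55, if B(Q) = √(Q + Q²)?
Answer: 1760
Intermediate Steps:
P(g) = 0 (P(g) = 0*(5 + g) = 0)
(P(5*(-3 + B(-5)²)) + 32)*55 = (0 + 32)*55 = 32*55 = 1760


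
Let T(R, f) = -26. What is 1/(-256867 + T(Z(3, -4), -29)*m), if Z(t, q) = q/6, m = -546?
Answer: -1/242671 ≈ -4.1208e-6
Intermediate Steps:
Z(t, q) = q/6 (Z(t, q) = q*(1/6) = q/6)
1/(-256867 + T(Z(3, -4), -29)*m) = 1/(-256867 - 26*(-546)) = 1/(-256867 + 14196) = 1/(-242671) = -1/242671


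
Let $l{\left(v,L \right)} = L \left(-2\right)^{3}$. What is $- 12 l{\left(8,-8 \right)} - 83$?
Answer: $-851$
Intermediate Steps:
$l{\left(v,L \right)} = - 8 L$ ($l{\left(v,L \right)} = L \left(-8\right) = - 8 L$)
$- 12 l{\left(8,-8 \right)} - 83 = - 12 \left(\left(-8\right) \left(-8\right)\right) - 83 = \left(-12\right) 64 - 83 = -768 - 83 = -851$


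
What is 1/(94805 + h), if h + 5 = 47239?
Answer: 1/142039 ≈ 7.0403e-6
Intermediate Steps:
h = 47234 (h = -5 + 47239 = 47234)
1/(94805 + h) = 1/(94805 + 47234) = 1/142039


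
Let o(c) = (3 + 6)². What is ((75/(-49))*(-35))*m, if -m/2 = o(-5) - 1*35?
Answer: -34500/7 ≈ -4928.6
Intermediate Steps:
o(c) = 81 (o(c) = 9² = 81)
m = -92 (m = -2*(81 - 1*35) = -2*(81 - 35) = -2*46 = -92)
((75/(-49))*(-35))*m = ((75/(-49))*(-35))*(-92) = ((75*(-1/49))*(-35))*(-92) = -75/49*(-35)*(-92) = (375/7)*(-92) = -34500/7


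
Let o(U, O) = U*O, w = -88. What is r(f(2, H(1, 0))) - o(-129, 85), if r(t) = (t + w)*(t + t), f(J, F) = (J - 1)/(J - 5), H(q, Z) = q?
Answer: 99215/9 ≈ 11024.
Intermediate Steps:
f(J, F) = (-1 + J)/(-5 + J)
o(U, O) = O*U
r(t) = 2*t*(-88 + t) (r(t) = (t - 88)*(t + t) = (-88 + t)*(2*t) = 2*t*(-88 + t))
r(f(2, H(1, 0))) - o(-129, 85) = 2*((-1 + 2)/(-5 + 2))*(-88 + (-1 + 2)/(-5 + 2)) - 85*(-129) = 2*(1/(-3))*(-88 + 1/(-3)) - 1*(-10965) = 2*(-⅓*1)*(-88 - ⅓*1) + 10965 = 2*(-⅓)*(-88 - ⅓) + 10965 = 2*(-⅓)*(-265/3) + 10965 = 530/9 + 10965 = 99215/9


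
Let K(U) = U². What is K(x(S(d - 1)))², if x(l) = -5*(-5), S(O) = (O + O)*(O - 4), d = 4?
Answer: 390625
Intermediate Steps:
S(O) = 2*O*(-4 + O) (S(O) = (2*O)*(-4 + O) = 2*O*(-4 + O))
x(l) = 25
K(x(S(d - 1)))² = (25²)² = 625² = 390625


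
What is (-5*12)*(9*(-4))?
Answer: 2160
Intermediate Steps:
(-5*12)*(9*(-4)) = -60*(-36) = 2160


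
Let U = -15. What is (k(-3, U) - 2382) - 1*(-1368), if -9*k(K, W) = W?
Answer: -3037/3 ≈ -1012.3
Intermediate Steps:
k(K, W) = -W/9
(k(-3, U) - 2382) - 1*(-1368) = (-1/9*(-15) - 2382) - 1*(-1368) = (5/3 - 2382) + 1368 = -7141/3 + 1368 = -3037/3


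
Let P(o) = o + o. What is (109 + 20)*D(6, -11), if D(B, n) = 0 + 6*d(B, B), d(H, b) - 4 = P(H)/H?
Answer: 4644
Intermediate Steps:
P(o) = 2*o
d(H, b) = 6 (d(H, b) = 4 + (2*H)/H = 4 + 2 = 6)
D(B, n) = 36 (D(B, n) = 0 + 6*6 = 0 + 36 = 36)
(109 + 20)*D(6, -11) = (109 + 20)*36 = 129*36 = 4644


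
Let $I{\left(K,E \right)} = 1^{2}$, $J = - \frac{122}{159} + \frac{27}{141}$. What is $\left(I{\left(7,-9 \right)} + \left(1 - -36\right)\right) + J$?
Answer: $\frac{279671}{7473} \approx 37.424$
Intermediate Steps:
$J = - \frac{4303}{7473}$ ($J = \left(-122\right) \frac{1}{159} + 27 \cdot \frac{1}{141} = - \frac{122}{159} + \frac{9}{47} = - \frac{4303}{7473} \approx -0.57581$)
$I{\left(K,E \right)} = 1$
$\left(I{\left(7,-9 \right)} + \left(1 - -36\right)\right) + J = \left(1 + \left(1 - -36\right)\right) - \frac{4303}{7473} = \left(1 + \left(1 + 36\right)\right) - \frac{4303}{7473} = \left(1 + 37\right) - \frac{4303}{7473} = 38 - \frac{4303}{7473} = \frac{279671}{7473}$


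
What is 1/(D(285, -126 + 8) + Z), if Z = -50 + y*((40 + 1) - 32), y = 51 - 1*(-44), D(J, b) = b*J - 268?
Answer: -1/33093 ≈ -3.0218e-5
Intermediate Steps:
D(J, b) = -268 + J*b (D(J, b) = J*b - 268 = -268 + J*b)
y = 95 (y = 51 + 44 = 95)
Z = 805 (Z = -50 + 95*((40 + 1) - 32) = -50 + 95*(41 - 32) = -50 + 95*9 = -50 + 855 = 805)
1/(D(285, -126 + 8) + Z) = 1/((-268 + 285*(-126 + 8)) + 805) = 1/((-268 + 285*(-118)) + 805) = 1/((-268 - 33630) + 805) = 1/(-33898 + 805) = 1/(-33093) = -1/33093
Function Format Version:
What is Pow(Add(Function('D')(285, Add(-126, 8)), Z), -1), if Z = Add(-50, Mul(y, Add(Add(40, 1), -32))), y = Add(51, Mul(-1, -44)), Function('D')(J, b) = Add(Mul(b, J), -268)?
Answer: Rational(-1, 33093) ≈ -3.0218e-5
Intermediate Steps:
Function('D')(J, b) = Add(-268, Mul(J, b)) (Function('D')(J, b) = Add(Mul(J, b), -268) = Add(-268, Mul(J, b)))
y = 95 (y = Add(51, 44) = 95)
Z = 805 (Z = Add(-50, Mul(95, Add(Add(40, 1), -32))) = Add(-50, Mul(95, Add(41, -32))) = Add(-50, Mul(95, 9)) = Add(-50, 855) = 805)
Pow(Add(Function('D')(285, Add(-126, 8)), Z), -1) = Pow(Add(Add(-268, Mul(285, Add(-126, 8))), 805), -1) = Pow(Add(Add(-268, Mul(285, -118)), 805), -1) = Pow(Add(Add(-268, -33630), 805), -1) = Pow(Add(-33898, 805), -1) = Pow(-33093, -1) = Rational(-1, 33093)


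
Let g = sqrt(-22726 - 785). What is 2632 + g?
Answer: 2632 + I*sqrt(23511) ≈ 2632.0 + 153.33*I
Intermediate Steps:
g = I*sqrt(23511) (g = sqrt(-23511) = I*sqrt(23511) ≈ 153.33*I)
2632 + g = 2632 + I*sqrt(23511)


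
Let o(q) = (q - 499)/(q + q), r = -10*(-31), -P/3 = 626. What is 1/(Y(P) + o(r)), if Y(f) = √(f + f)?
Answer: -39060/481280707 - 768800*I*√939/1443842121 ≈ -8.1158e-5 - 0.016316*I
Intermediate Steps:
P = -1878 (P = -3*626 = -1878)
Y(f) = √2*√f (Y(f) = √(2*f) = √2*√f)
r = 310
o(q) = (-499 + q)/(2*q) (o(q) = (-499 + q)/((2*q)) = (-499 + q)*(1/(2*q)) = (-499 + q)/(2*q))
1/(Y(P) + o(r)) = 1/(√2*√(-1878) + (½)*(-499 + 310)/310) = 1/(√2*(I*√1878) + (½)*(1/310)*(-189)) = 1/(2*I*√939 - 189/620) = 1/(-189/620 + 2*I*√939)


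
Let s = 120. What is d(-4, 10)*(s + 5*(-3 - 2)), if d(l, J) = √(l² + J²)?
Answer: 190*√29 ≈ 1023.2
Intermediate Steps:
d(l, J) = √(J² + l²)
d(-4, 10)*(s + 5*(-3 - 2)) = √(10² + (-4)²)*(120 + 5*(-3 - 2)) = √(100 + 16)*(120 + 5*(-5)) = √116*(120 - 25) = (2*√29)*95 = 190*√29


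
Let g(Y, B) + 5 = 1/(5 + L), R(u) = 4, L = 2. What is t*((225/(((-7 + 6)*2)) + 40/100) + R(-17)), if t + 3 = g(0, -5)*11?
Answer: 85399/14 ≈ 6099.9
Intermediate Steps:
g(Y, B) = -34/7 (g(Y, B) = -5 + 1/(5 + 2) = -5 + 1/7 = -5 + ⅐ = -34/7)
t = -395/7 (t = -3 - 34/7*11 = -3 - 374/7 = -395/7 ≈ -56.429)
t*((225/(((-7 + 6)*2)) + 40/100) + R(-17)) = -395*((225/(((-7 + 6)*2)) + 40/100) + 4)/7 = -395*((225/((-1*2)) + 40*(1/100)) + 4)/7 = -395*((225/(-2) + ⅖) + 4)/7 = -395*((225*(-½) + ⅖) + 4)/7 = -395*((-225/2 + ⅖) + 4)/7 = -395*(-1121/10 + 4)/7 = -395/7*(-1081/10) = 85399/14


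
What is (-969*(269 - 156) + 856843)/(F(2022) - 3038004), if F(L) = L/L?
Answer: -747346/3038003 ≈ -0.24600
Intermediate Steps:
F(L) = 1
(-969*(269 - 156) + 856843)/(F(2022) - 3038004) = (-969*(269 - 156) + 856843)/(1 - 3038004) = (-969*113 + 856843)/(-3038003) = (-109497 + 856843)*(-1/3038003) = 747346*(-1/3038003) = -747346/3038003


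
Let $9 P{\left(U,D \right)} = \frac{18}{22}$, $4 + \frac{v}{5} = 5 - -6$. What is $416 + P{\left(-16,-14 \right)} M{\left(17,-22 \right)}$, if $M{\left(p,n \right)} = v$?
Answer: $\frac{4611}{11} \approx 419.18$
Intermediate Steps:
$v = 35$ ($v = -20 + 5 \left(5 - -6\right) = -20 + 5 \left(5 + 6\right) = -20 + 5 \cdot 11 = -20 + 55 = 35$)
$M{\left(p,n \right)} = 35$
$P{\left(U,D \right)} = \frac{1}{11}$ ($P{\left(U,D \right)} = \frac{18 \cdot \frac{1}{22}}{9} = \frac{1}{9} \cdot \frac{9}{11} = \frac{1}{11}$)
$416 + P{\left(-16,-14 \right)} M{\left(17,-22 \right)} = 416 + \frac{1}{11} \cdot 35 = 416 + \frac{35}{11} = \frac{4611}{11}$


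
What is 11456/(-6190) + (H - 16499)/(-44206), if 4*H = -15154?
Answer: -380844311/273635140 ≈ -1.3918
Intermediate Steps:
H = -7577/2 (H = (1/4)*(-15154) = -7577/2 ≈ -3788.5)
11456/(-6190) + (H - 16499)/(-44206) = 11456/(-6190) + (-7577/2 - 16499)/(-44206) = 11456*(-1/6190) - 40575/2*(-1/44206) = -5728/3095 + 40575/88412 = -380844311/273635140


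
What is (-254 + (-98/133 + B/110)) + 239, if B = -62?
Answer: -17034/1045 ≈ -16.300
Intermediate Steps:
(-254 + (-98/133 + B/110)) + 239 = (-254 + (-98/133 - 62/110)) + 239 = (-254 + (-98*1/133 - 62*1/110)) + 239 = (-254 + (-14/19 - 31/55)) + 239 = (-254 - 1359/1045) + 239 = -266789/1045 + 239 = -17034/1045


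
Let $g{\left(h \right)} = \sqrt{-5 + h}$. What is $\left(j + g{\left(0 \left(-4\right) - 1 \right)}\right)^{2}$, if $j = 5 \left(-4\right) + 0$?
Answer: $\left(20 - i \sqrt{6}\right)^{2} \approx 394.0 - 97.98 i$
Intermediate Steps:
$j = -20$ ($j = -20 + 0 = -20$)
$\left(j + g{\left(0 \left(-4\right) - 1 \right)}\right)^{2} = \left(-20 + \sqrt{-5 + \left(0 \left(-4\right) - 1\right)}\right)^{2} = \left(-20 + \sqrt{-5 + \left(0 - 1\right)}\right)^{2} = \left(-20 + \sqrt{-5 - 1}\right)^{2} = \left(-20 + \sqrt{-6}\right)^{2} = \left(-20 + i \sqrt{6}\right)^{2}$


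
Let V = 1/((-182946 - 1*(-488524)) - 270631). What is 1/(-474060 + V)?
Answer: -34947/16566974819 ≈ -2.1094e-6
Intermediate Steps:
V = 1/34947 (V = 1/((-182946 + 488524) - 270631) = 1/(305578 - 270631) = 1/34947 ≈ 2.8615e-5)
1/(-474060 + V) = 1/(-474060 + 1/34947) = 1/(-16566974819/34947) = -34947/16566974819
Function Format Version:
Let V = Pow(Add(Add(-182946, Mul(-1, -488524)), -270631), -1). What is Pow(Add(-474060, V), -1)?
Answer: Rational(-34947, 16566974819) ≈ -2.1094e-6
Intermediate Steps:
V = Rational(1, 34947) (V = Pow(Add(Add(-182946, 488524), -270631), -1) = Pow(Add(305578, -270631), -1) = Pow(34947, -1) = Rational(1, 34947) ≈ 2.8615e-5)
Pow(Add(-474060, V), -1) = Pow(Add(-474060, Rational(1, 34947)), -1) = Pow(Rational(-16566974819, 34947), -1) = Rational(-34947, 16566974819)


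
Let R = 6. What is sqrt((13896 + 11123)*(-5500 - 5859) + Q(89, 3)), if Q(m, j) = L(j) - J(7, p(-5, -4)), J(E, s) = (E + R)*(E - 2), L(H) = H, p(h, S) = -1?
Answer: I*sqrt(284190883) ≈ 16858.0*I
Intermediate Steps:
J(E, s) = (-2 + E)*(6 + E) (J(E, s) = (E + 6)*(E - 2) = (6 + E)*(-2 + E) = (-2 + E)*(6 + E))
Q(m, j) = -65 + j (Q(m, j) = j - (-12 + 7**2 + 4*7) = j - (-12 + 49 + 28) = j - 1*65 = j - 65 = -65 + j)
sqrt((13896 + 11123)*(-5500 - 5859) + Q(89, 3)) = sqrt((13896 + 11123)*(-5500 - 5859) + (-65 + 3)) = sqrt(25019*(-11359) - 62) = sqrt(-284190821 - 62) = sqrt(-284190883) = I*sqrt(284190883)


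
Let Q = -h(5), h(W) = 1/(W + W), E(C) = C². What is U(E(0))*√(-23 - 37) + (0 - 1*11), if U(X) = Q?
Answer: -11 - I*√15/5 ≈ -11.0 - 0.7746*I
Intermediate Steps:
h(W) = 1/(2*W)
Q = -⅒ (Q = -1/(2*5) = -1*⅒ = -⅒ ≈ -0.10000)
U(X) = -⅒
U(E(0))*√(-23 - 37) + (0 - 1*11) = -√(-23 - 37)/10 + (0 - 1*11) = -I*√15/5 + (0 - 11) = -I*√15/5 - 11 = -11 - I*√15/5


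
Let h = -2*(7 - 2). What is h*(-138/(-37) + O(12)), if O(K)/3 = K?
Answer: -14700/37 ≈ -397.30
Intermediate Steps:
O(K) = 3*K
h = -10 (h = -2*5 = -10)
h*(-138/(-37) + O(12)) = -10*(-138/(-37) + 3*12) = -10*(-138*(-1/37) + 36) = -10*(138/37 + 36) = -10*1470/37 = -14700/37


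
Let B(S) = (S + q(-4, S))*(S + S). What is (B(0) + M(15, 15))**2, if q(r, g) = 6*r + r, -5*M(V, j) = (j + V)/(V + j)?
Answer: 1/25 ≈ 0.040000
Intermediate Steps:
M(V, j) = -1/5 (M(V, j) = -(j + V)/(5*(V + j)) = -(V + j)/(5*(V + j)) = -1/5*1 = -1/5)
q(r, g) = 7*r
B(S) = 2*S*(-28 + S) (B(S) = (S + 7*(-4))*(S + S) = (S - 28)*(2*S) = (-28 + S)*(2*S) = 2*S*(-28 + S))
(B(0) + M(15, 15))**2 = (2*0*(-28 + 0) - 1/5)**2 = (2*0*(-28) - 1/5)**2 = (0 - 1/5)**2 = (-1/5)**2 = 1/25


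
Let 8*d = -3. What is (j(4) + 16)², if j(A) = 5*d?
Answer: 12769/64 ≈ 199.52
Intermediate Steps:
d = -3/8 (d = (⅛)*(-3) = -3/8 ≈ -0.37500)
j(A) = -15/8 (j(A) = 5*(-3/8) = -15/8)
(j(4) + 16)² = (-15/8 + 16)² = (113/8)² = 12769/64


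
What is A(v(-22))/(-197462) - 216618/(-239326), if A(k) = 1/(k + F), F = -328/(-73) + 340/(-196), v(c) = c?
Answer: 1471997403602417/1626305977226062 ≈ 0.90512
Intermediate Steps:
F = 9867/3577 (F = -328*(-1/73) + 340*(-1/196) = 328/73 - 85/49 = 9867/3577 ≈ 2.7585)
A(k) = 1/(9867/3577 + k) (A(k) = 1/(k + 9867/3577) = 1/(9867/3577 + k))
A(v(-22))/(-197462) - 216618/(-239326) = (3577/(9867 + 3577*(-22)))/(-197462) - 216618/(-239326) = (3577/(9867 - 78694))*(-1/197462) - 216618*(-1/239326) = (3577/(-68827))*(-1/197462) + 108309/119663 = (3577*(-1/68827))*(-1/197462) + 108309/119663 = -3577/68827*(-1/197462) + 108309/119663 = 3577/13590717074 + 108309/119663 = 1471997403602417/1626305977226062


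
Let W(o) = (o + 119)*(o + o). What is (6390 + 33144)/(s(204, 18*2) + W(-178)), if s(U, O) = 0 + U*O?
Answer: 19767/14174 ≈ 1.3946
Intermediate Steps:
W(o) = 2*o*(119 + o) (W(o) = (119 + o)*(2*o) = 2*o*(119 + o))
s(U, O) = O*U (s(U, O) = 0 + O*U = O*U)
(6390 + 33144)/(s(204, 18*2) + W(-178)) = (6390 + 33144)/((18*2)*204 + 2*(-178)*(119 - 178)) = 39534/(36*204 + 2*(-178)*(-59)) = 39534/(7344 + 21004) = 39534/28348 = 39534*(1/28348) = 19767/14174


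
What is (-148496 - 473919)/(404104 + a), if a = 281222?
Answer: -622415/685326 ≈ -0.90820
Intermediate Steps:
(-148496 - 473919)/(404104 + a) = (-148496 - 473919)/(404104 + 281222) = -622415/685326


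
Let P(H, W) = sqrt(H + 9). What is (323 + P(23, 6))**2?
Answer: 104361 + 2584*sqrt(2) ≈ 1.0802e+5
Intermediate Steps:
P(H, W) = sqrt(9 + H)
(323 + P(23, 6))**2 = (323 + sqrt(9 + 23))**2 = (323 + sqrt(32))**2 = (323 + 4*sqrt(2))**2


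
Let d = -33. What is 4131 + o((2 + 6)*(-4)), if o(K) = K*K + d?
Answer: 5122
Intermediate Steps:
o(K) = -33 + K² (o(K) = K*K - 33 = K² - 33 = -33 + K²)
4131 + o((2 + 6)*(-4)) = 4131 + (-33 + ((2 + 6)*(-4))²) = 4131 + (-33 + (8*(-4))²) = 4131 + (-33 + (-32)²) = 4131 + (-33 + 1024) = 4131 + 991 = 5122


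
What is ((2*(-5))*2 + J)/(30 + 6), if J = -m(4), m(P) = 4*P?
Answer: -1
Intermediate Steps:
J = -16 (J = -4*4 = -1*16 = -16)
((2*(-5))*2 + J)/(30 + 6) = ((2*(-5))*2 - 16)/(30 + 6) = (-10*2 - 16)/36 = (-20 - 16)*(1/36) = -36*1/36 = -1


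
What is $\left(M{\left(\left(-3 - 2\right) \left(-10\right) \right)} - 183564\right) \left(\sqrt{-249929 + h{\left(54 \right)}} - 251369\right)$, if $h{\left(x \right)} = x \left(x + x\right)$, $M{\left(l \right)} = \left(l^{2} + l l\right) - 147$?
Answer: $44922405359 - 178711 i \sqrt{244097} \approx 4.4922 \cdot 10^{10} - 8.8294 \cdot 10^{7} i$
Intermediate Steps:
$M{\left(l \right)} = -147 + 2 l^{2}$ ($M{\left(l \right)} = \left(l^{2} + l^{2}\right) - 147 = 2 l^{2} - 147 = -147 + 2 l^{2}$)
$h{\left(x \right)} = 2 x^{2}$ ($h{\left(x \right)} = x 2 x = 2 x^{2}$)
$\left(M{\left(\left(-3 - 2\right) \left(-10\right) \right)} - 183564\right) \left(\sqrt{-249929 + h{\left(54 \right)}} - 251369\right) = \left(\left(-147 + 2 \left(\left(-3 - 2\right) \left(-10\right)\right)^{2}\right) - 183564\right) \left(\sqrt{-249929 + 2 \cdot 54^{2}} - 251369\right) = \left(\left(-147 + 2 \left(\left(-5\right) \left(-10\right)\right)^{2}\right) - 183564\right) \left(\sqrt{-249929 + 2 \cdot 2916} - 251369\right) = \left(\left(-147 + 2 \cdot 50^{2}\right) - 183564\right) \left(\sqrt{-249929 + 5832} - 251369\right) = \left(\left(-147 + 2 \cdot 2500\right) - 183564\right) \left(\sqrt{-244097} - 251369\right) = \left(\left(-147 + 5000\right) - 183564\right) \left(i \sqrt{244097} - 251369\right) = \left(4853 - 183564\right) \left(-251369 + i \sqrt{244097}\right) = - 178711 \left(-251369 + i \sqrt{244097}\right) = 44922405359 - 178711 i \sqrt{244097}$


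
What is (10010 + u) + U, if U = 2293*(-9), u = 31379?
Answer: 20752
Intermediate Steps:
U = -20637
(10010 + u) + U = (10010 + 31379) - 20637 = 41389 - 20637 = 20752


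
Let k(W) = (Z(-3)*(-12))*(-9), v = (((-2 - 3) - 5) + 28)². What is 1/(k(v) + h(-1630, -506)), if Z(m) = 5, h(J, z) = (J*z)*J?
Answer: -1/1344390860 ≈ -7.4383e-10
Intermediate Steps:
h(J, z) = z*J²
v = 324 (v = ((-5 - 5) + 28)² = (-10 + 28)² = 18² = 324)
k(W) = 540 (k(W) = (5*(-12))*(-9) = -60*(-9) = 540)
1/(k(v) + h(-1630, -506)) = 1/(540 - 506*(-1630)²) = 1/(540 - 506*2656900) = 1/(540 - 1344391400) = 1/(-1344390860) = -1/1344390860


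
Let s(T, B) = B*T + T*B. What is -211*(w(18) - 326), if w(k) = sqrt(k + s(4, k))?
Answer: 68786 - 1899*sqrt(2) ≈ 66100.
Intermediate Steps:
s(T, B) = 2*B*T (s(T, B) = B*T + B*T = 2*B*T)
w(k) = 3*sqrt(k) (w(k) = sqrt(k + 2*k*4) = sqrt(k + 8*k) = sqrt(9*k) = 3*sqrt(k))
-211*(w(18) - 326) = -211*(3*sqrt(18) - 326) = -211*(3*(3*sqrt(2)) - 326) = -211*(9*sqrt(2) - 326) = -211*(-326 + 9*sqrt(2)) = 68786 - 1899*sqrt(2)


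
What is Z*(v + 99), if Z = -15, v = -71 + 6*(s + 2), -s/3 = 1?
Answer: -330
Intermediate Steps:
s = -3 (s = -3*1 = -3)
v = -77 (v = -71 + 6*(-3 + 2) = -71 + 6*(-1) = -71 - 6 = -77)
Z*(v + 99) = -15*(-77 + 99) = -15*22 = -330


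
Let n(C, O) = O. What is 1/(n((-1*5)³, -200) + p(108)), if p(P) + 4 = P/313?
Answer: -313/63744 ≈ -0.0049103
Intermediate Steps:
p(P) = -4 + P/313
1/(n((-1*5)³, -200) + p(108)) = 1/(-200 + (-4 + (1/313)*108)) = 1/(-200 + (-4 + 108/313)) = 1/(-200 - 1144/313) = 1/(-63744/313) = -313/63744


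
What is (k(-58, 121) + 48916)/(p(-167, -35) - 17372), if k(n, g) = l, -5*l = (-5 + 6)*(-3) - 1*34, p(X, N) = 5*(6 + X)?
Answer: -81539/30295 ≈ -2.6915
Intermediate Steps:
p(X, N) = 30 + 5*X
l = 37/5 (l = -((-5 + 6)*(-3) - 1*34)/5 = -(1*(-3) - 34)/5 = -(-3 - 34)/5 = -1/5*(-37) = 37/5 ≈ 7.4000)
k(n, g) = 37/5
(k(-58, 121) + 48916)/(p(-167, -35) - 17372) = (37/5 + 48916)/((30 + 5*(-167)) - 17372) = 244617/(5*((30 - 835) - 17372)) = 244617/(5*(-805 - 17372)) = (244617/5)/(-18177) = (244617/5)*(-1/18177) = -81539/30295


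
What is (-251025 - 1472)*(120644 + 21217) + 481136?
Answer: -35818995781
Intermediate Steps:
(-251025 - 1472)*(120644 + 21217) + 481136 = -252497*141861 + 481136 = -35819476917 + 481136 = -35818995781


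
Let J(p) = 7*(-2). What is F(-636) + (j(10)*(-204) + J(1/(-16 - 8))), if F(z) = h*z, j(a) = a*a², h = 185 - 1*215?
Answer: -184934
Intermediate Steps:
h = -30 (h = 185 - 215 = -30)
j(a) = a³
F(z) = -30*z
J(p) = -14
F(-636) + (j(10)*(-204) + J(1/(-16 - 8))) = -30*(-636) + (10³*(-204) - 14) = 19080 + (1000*(-204) - 14) = 19080 + (-204000 - 14) = 19080 - 204014 = -184934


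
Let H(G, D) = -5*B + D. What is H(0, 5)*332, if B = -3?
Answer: 6640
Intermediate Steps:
H(G, D) = 15 + D (H(G, D) = -5*(-3) + D = 15 + D)
H(0, 5)*332 = (15 + 5)*332 = 20*332 = 6640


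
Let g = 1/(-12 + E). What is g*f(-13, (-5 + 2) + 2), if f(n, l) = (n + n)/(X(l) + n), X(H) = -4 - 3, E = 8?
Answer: -13/40 ≈ -0.32500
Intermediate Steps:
X(H) = -7
g = -¼ (g = 1/(-12 + 8) = 1/(-4) = -¼ ≈ -0.25000)
f(n, l) = 2*n/(-7 + n) (f(n, l) = (n + n)/(-7 + n) = (2*n)/(-7 + n) = 2*n/(-7 + n))
g*f(-13, (-5 + 2) + 2) = -(-13)/(2*(-7 - 13)) = -(-13)/(2*(-20)) = -(-13)*(-1)/(2*20) = -¼*13/10 = -13/40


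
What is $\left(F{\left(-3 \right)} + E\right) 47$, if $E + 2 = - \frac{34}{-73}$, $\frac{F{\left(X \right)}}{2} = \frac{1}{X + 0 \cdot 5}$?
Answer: $- \frac{22654}{219} \approx -103.44$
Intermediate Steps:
$F{\left(X \right)} = \frac{2}{X}$ ($F{\left(X \right)} = \frac{2}{X + 0 \cdot 5} = \frac{2}{X + 0} = \frac{2}{X}$)
$E = - \frac{112}{73}$ ($E = -2 - \frac{34}{-73} = -2 - - \frac{34}{73} = -2 + \frac{34}{73} = - \frac{112}{73} \approx -1.5342$)
$\left(F{\left(-3 \right)} + E\right) 47 = \left(\frac{2}{-3} - \frac{112}{73}\right) 47 = \left(2 \left(- \frac{1}{3}\right) - \frac{112}{73}\right) 47 = \left(- \frac{2}{3} - \frac{112}{73}\right) 47 = \left(- \frac{482}{219}\right) 47 = - \frac{22654}{219}$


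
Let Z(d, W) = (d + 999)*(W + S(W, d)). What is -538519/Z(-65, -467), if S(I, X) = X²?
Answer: -538519/3509972 ≈ -0.15343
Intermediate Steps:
Z(d, W) = (999 + d)*(W + d²) (Z(d, W) = (d + 999)*(W + d²) = (999 + d)*(W + d²))
-538519/Z(-65, -467) = -538519/((-65)³ + 999*(-467) + 999*(-65)² - 467*(-65)) = -538519/(-274625 - 466533 + 999*4225 + 30355) = -538519/(-274625 - 466533 + 4220775 + 30355) = -538519/3509972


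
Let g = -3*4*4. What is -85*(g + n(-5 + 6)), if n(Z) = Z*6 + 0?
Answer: 3570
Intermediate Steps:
n(Z) = 6*Z (n(Z) = 6*Z + 0 = 6*Z)
g = -48 (g = -12*4 = -48)
-85*(g + n(-5 + 6)) = -85*(-48 + 6*(-5 + 6)) = -85*(-48 + 6*1) = -85*(-48 + 6) = -85*(-42) = 3570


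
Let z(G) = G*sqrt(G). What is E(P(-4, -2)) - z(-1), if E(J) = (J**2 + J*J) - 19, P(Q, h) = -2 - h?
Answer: -19 + I ≈ -19.0 + 1.0*I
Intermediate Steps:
E(J) = -19 + 2*J**2 (E(J) = (J**2 + J**2) - 19 = 2*J**2 - 19 = -19 + 2*J**2)
z(G) = G**(3/2)
E(P(-4, -2)) - z(-1) = (-19 + 2*(-2 - 1*(-2))**2) - (-1)**(3/2) = (-19 + 2*(-2 + 2)**2) - (-1)*I = (-19 + 2*0**2) + I = (-19 + 2*0) + I = (-19 + 0) + I = -19 + I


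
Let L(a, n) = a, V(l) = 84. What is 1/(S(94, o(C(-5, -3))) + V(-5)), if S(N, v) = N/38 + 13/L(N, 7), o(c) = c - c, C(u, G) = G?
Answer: 1786/154689 ≈ 0.011546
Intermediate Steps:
o(c) = 0
S(N, v) = 13/N + N/38 (S(N, v) = N/38 + 13/N = 13/N + N/38)
1/(S(94, o(C(-5, -3))) + V(-5)) = 1/((13/94 + (1/38)*94) + 84) = 1/((13*(1/94) + 47/19) + 84) = 1/((13/94 + 47/19) + 84) = 1/(4665/1786 + 84) = 1/(154689/1786) = 1786/154689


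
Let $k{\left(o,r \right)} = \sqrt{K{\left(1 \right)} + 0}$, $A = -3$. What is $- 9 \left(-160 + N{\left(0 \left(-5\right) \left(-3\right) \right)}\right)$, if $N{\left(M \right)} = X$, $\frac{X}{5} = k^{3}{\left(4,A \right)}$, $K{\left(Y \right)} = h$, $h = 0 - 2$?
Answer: $1440 + 90 i \sqrt{2} \approx 1440.0 + 127.28 i$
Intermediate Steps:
$h = -2$ ($h = 0 - 2 = -2$)
$K{\left(Y \right)} = -2$
$k{\left(o,r \right)} = i \sqrt{2}$ ($k{\left(o,r \right)} = \sqrt{-2 + 0} = \sqrt{-2} = i \sqrt{2}$)
$X = - 10 i \sqrt{2}$ ($X = 5 \left(i \sqrt{2}\right)^{3} = 5 \left(- 2 i \sqrt{2}\right) = - 10 i \sqrt{2} \approx - 14.142 i$)
$N{\left(M \right)} = - 10 i \sqrt{2}$
$- 9 \left(-160 + N{\left(0 \left(-5\right) \left(-3\right) \right)}\right) = - 9 \left(-160 - 10 i \sqrt{2}\right) = 1440 + 90 i \sqrt{2}$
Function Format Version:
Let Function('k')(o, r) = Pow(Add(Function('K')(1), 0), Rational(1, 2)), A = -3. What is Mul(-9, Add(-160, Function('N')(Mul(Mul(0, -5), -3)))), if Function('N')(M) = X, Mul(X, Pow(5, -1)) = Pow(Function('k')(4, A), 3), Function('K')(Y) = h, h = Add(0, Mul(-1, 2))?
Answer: Add(1440, Mul(90, I, Pow(2, Rational(1, 2)))) ≈ Add(1440.0, Mul(127.28, I))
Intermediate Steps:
h = -2 (h = Add(0, -2) = -2)
Function('K')(Y) = -2
Function('k')(o, r) = Mul(I, Pow(2, Rational(1, 2))) (Function('k')(o, r) = Pow(Add(-2, 0), Rational(1, 2)) = Pow(-2, Rational(1, 2)) = Mul(I, Pow(2, Rational(1, 2))))
X = Mul(-10, I, Pow(2, Rational(1, 2))) (X = Mul(5, Pow(Mul(I, Pow(2, Rational(1, 2))), 3)) = Mul(5, Mul(-2, I, Pow(2, Rational(1, 2)))) = Mul(-10, I, Pow(2, Rational(1, 2))) ≈ Mul(-14.142, I))
Function('N')(M) = Mul(-10, I, Pow(2, Rational(1, 2)))
Mul(-9, Add(-160, Function('N')(Mul(Mul(0, -5), -3)))) = Mul(-9, Add(-160, Mul(-10, I, Pow(2, Rational(1, 2))))) = Add(1440, Mul(90, I, Pow(2, Rational(1, 2))))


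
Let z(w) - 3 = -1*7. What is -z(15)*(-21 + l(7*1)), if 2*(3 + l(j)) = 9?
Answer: -78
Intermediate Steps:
l(j) = 3/2 (l(j) = -3 + (½)*9 = -3 + 9/2 = 3/2)
z(w) = -4 (z(w) = 3 - 1*7 = 3 - 7 = -4)
-z(15)*(-21 + l(7*1)) = -(-4)*(-21 + 3/2) = -(-4)*(-39)/2 = -1*78 = -78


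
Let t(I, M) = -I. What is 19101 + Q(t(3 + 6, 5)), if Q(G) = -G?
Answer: 19110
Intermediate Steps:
19101 + Q(t(3 + 6, 5)) = 19101 - (-1)*(3 + 6) = 19101 - (-1)*9 = 19101 - 1*(-9) = 19101 + 9 = 19110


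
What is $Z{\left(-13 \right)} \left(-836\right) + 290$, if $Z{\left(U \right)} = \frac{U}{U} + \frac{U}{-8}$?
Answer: $- \frac{3809}{2} \approx -1904.5$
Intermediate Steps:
$Z{\left(U \right)} = 1 - \frac{U}{8}$ ($Z{\left(U \right)} = 1 + U \left(- \frac{1}{8}\right) = 1 - \frac{U}{8}$)
$Z{\left(-13 \right)} \left(-836\right) + 290 = \left(1 - - \frac{13}{8}\right) \left(-836\right) + 290 = \left(1 + \frac{13}{8}\right) \left(-836\right) + 290 = \frac{21}{8} \left(-836\right) + 290 = - \frac{4389}{2} + 290 = - \frac{3809}{2}$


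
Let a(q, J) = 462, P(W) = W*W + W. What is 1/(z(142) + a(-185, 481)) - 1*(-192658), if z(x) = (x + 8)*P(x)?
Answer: 586906010197/3046362 ≈ 1.9266e+5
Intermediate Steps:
P(W) = W + W² (P(W) = W² + W = W + W²)
z(x) = x*(1 + x)*(8 + x) (z(x) = (x + 8)*(x*(1 + x)) = (8 + x)*(x*(1 + x)) = x*(1 + x)*(8 + x))
1/(z(142) + a(-185, 481)) - 1*(-192658) = 1/(142*(1 + 142)*(8 + 142) + 462) - 1*(-192658) = 1/(142*143*150 + 462) + 192658 = 1/(3045900 + 462) + 192658 = 1/3046362 + 192658 = 586906010197/3046362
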